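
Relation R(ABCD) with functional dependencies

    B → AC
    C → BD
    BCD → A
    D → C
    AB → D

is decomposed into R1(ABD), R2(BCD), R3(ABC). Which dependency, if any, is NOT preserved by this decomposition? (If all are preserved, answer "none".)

none

B → AC lies within R3.
C → BD lies within R2.
BCD → A: restricted closure across fragments reaches A.
D → C lies within R2.
AB → D lies within R1.
Every dependency is enforceable on the fragments, so the decomposition is dependency-preserving.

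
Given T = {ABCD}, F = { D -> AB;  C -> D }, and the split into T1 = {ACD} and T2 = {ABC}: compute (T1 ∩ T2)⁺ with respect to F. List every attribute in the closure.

ABCD

T1 ∩ T2 = {AC}.
C → D applies, adding D
D → AB applies, adding B
Closure: {ABCD}.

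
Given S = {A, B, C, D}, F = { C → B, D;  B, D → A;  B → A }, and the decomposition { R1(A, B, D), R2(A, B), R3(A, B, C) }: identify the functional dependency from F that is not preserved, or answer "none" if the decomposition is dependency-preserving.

C → B, D

Check C → B, D: no single fragment contains all of {B, C, D}, and the restricted closure of {C} across the fragments never reaches {B, D}.
B, D → A is preserved.
B → A is preserved.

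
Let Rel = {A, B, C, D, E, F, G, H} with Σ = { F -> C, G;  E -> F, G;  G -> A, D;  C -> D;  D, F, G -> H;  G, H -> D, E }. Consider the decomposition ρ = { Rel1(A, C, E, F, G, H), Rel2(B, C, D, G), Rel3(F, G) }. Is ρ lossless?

Chase test. Columns are A, B, C, D, E, F, G, H; row i has aⱼ where attribute j ∈ Reli, else bᵢⱼ.
Initial tableau (one row per fragment):
  row 1: a1 b12 a3 b14 a5 a6 a7 a8
  row 2: b21 a2 a3 a4 b25 b26 a7 b28
  row 3: b31 b32 b33 b34 b35 a6 a7 b38
Rows 1 and 3 agree on F; apply F→C, G and equate their C, G entries.
Rows 1 and 2 agree on G; apply G→A, D and equate their A, D entries.
Rows 1 and 3 agree on G; apply G→A, D and equate their A, D entries.
Rows 1 and 3 agree on D, F, G; apply D, F, G→H and equate their H entries.
Rows 1 and 3 agree on G, H; apply G, H→D, E and equate their D, E entries.
No row becomes fully distinguished — the join is lossy.

No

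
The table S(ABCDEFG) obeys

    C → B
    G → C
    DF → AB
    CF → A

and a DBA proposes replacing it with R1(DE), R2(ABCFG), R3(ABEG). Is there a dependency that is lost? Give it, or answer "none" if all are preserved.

DF → AB

Check DF → AB: no single fragment contains all of {ABDF}, and the restricted closure of {DF} across the fragments never reaches {AB}.
C → B is preserved.
G → C is preserved.
CF → A is preserved.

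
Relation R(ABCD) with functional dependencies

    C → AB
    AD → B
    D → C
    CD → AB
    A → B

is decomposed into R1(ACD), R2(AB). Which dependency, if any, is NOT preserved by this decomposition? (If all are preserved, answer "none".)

none

C → AB: restricted closure across fragments reaches AB.
AD → B: restricted closure across fragments reaches B.
D → C lies within R1.
CD → AB: restricted closure across fragments reaches AB.
A → B lies within R2.
Every dependency is enforceable on the fragments, so the decomposition is dependency-preserving.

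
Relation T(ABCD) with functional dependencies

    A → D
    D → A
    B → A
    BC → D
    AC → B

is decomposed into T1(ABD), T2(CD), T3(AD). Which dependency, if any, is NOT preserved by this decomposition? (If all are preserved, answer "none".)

Check AC → B: no single fragment contains all of {ABC}, and the restricted closure of {AC} across the fragments never reaches {B}.
A → D is preserved.
D → A is preserved.
B → A is preserved.
BC → D is preserved.

AC → B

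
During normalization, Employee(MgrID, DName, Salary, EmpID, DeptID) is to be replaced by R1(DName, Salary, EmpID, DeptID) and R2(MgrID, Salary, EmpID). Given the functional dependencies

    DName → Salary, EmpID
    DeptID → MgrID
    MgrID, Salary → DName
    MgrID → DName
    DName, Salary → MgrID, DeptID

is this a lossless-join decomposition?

Common attributes: R1 ∩ R2 = {Salary, EmpID}.
No dependency enlarges {Salary, EmpID}, so (Salary, EmpID)⁺ = {Salary, EmpID}.
The closure contains neither all of R1 = {DName, Salary, EmpID, DeptID} nor all of R2 = {MgrID, Salary, EmpID}, so the common attributes are not a superkey of either fragment. The join is lossy.

No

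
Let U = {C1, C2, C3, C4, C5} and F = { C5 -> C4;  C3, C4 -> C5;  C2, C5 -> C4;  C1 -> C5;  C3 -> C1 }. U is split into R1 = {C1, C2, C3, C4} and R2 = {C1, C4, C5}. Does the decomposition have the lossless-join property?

Yes

Common attributes: R1 ∩ R2 = {C1, C4}.
Closure of {C1, C4}: C1 → C5 applies, adding C5. So (C1, C4)⁺ = {C1, C4, C5}.
This closure contains every attribute of R2, so R1 ∩ R2 → R2. The join is lossless.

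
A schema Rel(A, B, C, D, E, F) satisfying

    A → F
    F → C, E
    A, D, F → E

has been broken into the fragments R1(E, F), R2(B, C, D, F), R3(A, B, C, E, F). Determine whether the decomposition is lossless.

No

Chase test. Columns are A, B, C, D, E, F; row i has aⱼ where attribute j ∈ Ri, else bᵢⱼ.
Initial tableau (one row per fragment):
  row 1: b11 b12 b13 b14 a5 a6
  row 2: b21 a2 a3 a4 b25 a6
  row 3: a1 a2 a3 b34 a5 a6
Rows 1 and 2 agree on F; apply F→C, E and equate their C, E entries.
No row becomes fully distinguished — the join is lossy.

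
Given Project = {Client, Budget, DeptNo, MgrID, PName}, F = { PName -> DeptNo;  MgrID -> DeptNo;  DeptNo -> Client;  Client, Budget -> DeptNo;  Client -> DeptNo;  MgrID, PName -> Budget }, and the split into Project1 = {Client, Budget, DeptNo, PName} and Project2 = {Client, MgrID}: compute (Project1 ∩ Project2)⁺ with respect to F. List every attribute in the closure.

Client, DeptNo

Project1 ∩ Project2 = {Client}.
Client → DeptNo applies, adding DeptNo
Closure: {Client, DeptNo}.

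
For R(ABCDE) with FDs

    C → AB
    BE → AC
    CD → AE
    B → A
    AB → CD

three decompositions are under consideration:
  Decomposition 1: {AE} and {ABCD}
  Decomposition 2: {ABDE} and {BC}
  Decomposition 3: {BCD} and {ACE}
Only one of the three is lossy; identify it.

Decomposition 1

Decomposition 1: common = {A}, closure = {A} → lossy.
Decomposition 2: common = {B}, closure = {ABCDE} → lossless.
Decomposition 3: common = {C}, closure = {ABCDE} → lossless.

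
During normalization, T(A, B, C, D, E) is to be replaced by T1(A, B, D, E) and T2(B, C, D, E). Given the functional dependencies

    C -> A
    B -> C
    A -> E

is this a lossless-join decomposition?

Common attributes: T1 ∩ T2 = {B, D, E}.
Closure of {B, D, E}: B → C applies, adding C; C → A applies, adding A. So (B, D, E)⁺ = {A, B, C, D, E}.
This closure contains every attribute of T1, so T1 ∩ T2 → T1. The join is lossless.

Yes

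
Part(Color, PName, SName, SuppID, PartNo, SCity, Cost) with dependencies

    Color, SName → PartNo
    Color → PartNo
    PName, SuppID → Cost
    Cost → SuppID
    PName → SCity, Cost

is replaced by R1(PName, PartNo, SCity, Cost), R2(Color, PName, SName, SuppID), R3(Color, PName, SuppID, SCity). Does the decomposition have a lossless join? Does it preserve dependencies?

Lossless test (chase): Rows 2 and 3 agree on Color; apply Color→PartNo and equate their PartNo entries. Rows 2 and 3 agree on PName, SuppID; apply PName, SuppID→Cost and equate their Cost entries. Rows 1 and 2 agree on PName; apply PName→SCity, Cost and equate their SCity, Cost entries. Rows 1 and 2 agree on Cost; apply Cost→SuppID and equate their SuppID entries. No row becomes fully distinguished — the join is lossy.
Dependency preservation: the restricted closure of {Color, SName} across the fragments never reaches {PartNo}, so Color, SName → PartNo cannot be enforced without a join — not preserved.

lossy and not dependency-preserving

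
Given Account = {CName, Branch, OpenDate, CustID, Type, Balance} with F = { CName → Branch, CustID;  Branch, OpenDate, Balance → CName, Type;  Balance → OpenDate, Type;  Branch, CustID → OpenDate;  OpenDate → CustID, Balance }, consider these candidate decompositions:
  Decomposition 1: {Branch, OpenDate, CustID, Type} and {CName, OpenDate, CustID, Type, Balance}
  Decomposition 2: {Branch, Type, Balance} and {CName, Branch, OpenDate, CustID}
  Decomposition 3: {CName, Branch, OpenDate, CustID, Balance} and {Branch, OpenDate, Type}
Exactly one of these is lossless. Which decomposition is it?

Decomposition 1: common = {OpenDate, CustID, Type}, closure = {OpenDate, CustID, Type, Balance} → lossy.
Decomposition 2: common = {Branch}, closure = {Branch} → lossy.
Decomposition 3: common = {Branch, OpenDate}, closure = {CName, Branch, OpenDate, CustID, Type, Balance} → lossless.

Decomposition 3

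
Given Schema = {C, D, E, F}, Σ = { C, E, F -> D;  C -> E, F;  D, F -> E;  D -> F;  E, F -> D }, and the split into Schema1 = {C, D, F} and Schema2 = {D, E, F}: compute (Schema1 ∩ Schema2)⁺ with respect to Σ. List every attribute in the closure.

D, E, F

Schema1 ∩ Schema2 = {D, F}.
D, F → E applies, adding E
Closure: {D, E, F}.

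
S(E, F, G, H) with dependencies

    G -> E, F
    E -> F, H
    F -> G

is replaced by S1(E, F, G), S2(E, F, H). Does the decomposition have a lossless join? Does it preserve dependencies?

Lossless test: (E, F)⁺ = {E, F, G, H}, which contains all of one fragment — lossless.
Dependency preservation: every FD's attributes lie within a single fragment, so each can be enforced locally — preserved.

lossless and dependency-preserving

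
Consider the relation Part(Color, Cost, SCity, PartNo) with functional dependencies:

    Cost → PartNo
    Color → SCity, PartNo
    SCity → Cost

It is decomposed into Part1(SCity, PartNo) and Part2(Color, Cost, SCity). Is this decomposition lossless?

Common attributes: Part1 ∩ Part2 = {SCity}.
Closure of {SCity}: SCity → Cost applies, adding Cost; Cost → PartNo applies, adding PartNo. So (SCity)⁺ = {Cost, SCity, PartNo}.
This closure contains every attribute of Part1, so Part1 ∩ Part2 → Part1. The join is lossless.

Yes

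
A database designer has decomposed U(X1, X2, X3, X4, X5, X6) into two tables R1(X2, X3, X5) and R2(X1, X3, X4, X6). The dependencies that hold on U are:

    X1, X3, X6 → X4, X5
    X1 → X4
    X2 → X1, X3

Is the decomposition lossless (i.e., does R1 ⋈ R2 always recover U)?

No

Common attributes: R1 ∩ R2 = {X3}.
No dependency enlarges {X3}, so (X3)⁺ = {X3}.
The closure contains neither all of R1 = {X2, X3, X5} nor all of R2 = {X1, X3, X4, X6}, so the common attributes are not a superkey of either fragment. The join is lossy.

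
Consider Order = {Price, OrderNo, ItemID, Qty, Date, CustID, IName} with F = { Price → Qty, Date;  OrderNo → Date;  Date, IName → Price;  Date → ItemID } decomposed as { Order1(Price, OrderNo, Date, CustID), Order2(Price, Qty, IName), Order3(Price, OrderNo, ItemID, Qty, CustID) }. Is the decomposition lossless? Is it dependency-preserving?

Lossless test (chase): Rows 1 and 2 agree on Price; apply Price→Qty, Date and equate their Qty, Date entries. Rows 1 and 3 agree on Price; apply Price→Qty, Date and equate their Qty, Date entries. Rows 1 and 2 agree on Date; apply Date→ItemID and equate their ItemID entries. Rows 1 and 3 agree on Date; apply Date→ItemID and equate their ItemID entries. No row becomes fully distinguished — the join is lossy.
Dependency preservation: the restricted closure of {Date, IName} across the fragments never reaches {Price}, so Date, IName → Price cannot be enforced without a join — not preserved.

lossy and not dependency-preserving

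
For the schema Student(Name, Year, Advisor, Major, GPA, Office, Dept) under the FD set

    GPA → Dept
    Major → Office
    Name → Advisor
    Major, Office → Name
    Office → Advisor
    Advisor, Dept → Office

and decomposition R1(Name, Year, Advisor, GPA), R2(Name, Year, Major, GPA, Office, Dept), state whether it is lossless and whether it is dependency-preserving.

lossless but not dependency-preserving

Lossless test: (Name, Year, GPA)⁺ = {Name, Year, Advisor, GPA, Office, Dept}, which contains all of one fragment — lossless.
Dependency preservation: the restricted closure of {Office} across the fragments never reaches {Advisor}, so Office → Advisor cannot be enforced without a join — not preserved.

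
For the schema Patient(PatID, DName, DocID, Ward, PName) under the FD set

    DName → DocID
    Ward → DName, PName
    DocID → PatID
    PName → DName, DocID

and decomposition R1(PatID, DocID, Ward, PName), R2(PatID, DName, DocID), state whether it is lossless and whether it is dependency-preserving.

lossy and not dependency-preserving

Lossless test: (PatID, DocID)⁺ = {PatID, DocID}, which is a superkey of neither fragment — lossy.
Dependency preservation: the restricted closure of {Ward} across the fragments never reaches {DName, PName}, so Ward → DName, PName cannot be enforced without a join — not preserved.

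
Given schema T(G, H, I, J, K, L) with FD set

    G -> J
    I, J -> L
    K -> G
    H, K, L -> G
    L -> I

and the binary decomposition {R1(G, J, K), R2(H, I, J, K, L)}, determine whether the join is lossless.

Yes

Common attributes: R1 ∩ R2 = {J, K}.
Closure of {J, K}: K → G applies, adding G. So (J, K)⁺ = {G, J, K}.
This closure contains every attribute of R1, so R1 ∩ R2 → R1. The join is lossless.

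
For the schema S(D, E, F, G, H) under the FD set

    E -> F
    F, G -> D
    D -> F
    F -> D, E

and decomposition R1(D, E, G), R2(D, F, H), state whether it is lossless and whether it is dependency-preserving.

lossy but dependency-preserving

Lossless test: (D)⁺ = {D, E, F}, which is a superkey of neither fragment — lossy.
Dependency preservation: E → F; F, G → D; F → D, E are not contained in any single fragment, but the restricted closure of each left-hand side across the fragments still reaches the right-hand side; the remaining FDs each lie inside some fragment. All dependencies are preserved.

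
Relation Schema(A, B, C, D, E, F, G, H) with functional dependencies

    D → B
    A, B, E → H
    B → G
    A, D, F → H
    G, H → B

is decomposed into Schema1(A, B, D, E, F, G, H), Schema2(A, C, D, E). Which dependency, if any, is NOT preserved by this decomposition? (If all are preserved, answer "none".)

D → B lies within Schema1.
A, B, E → H lies within Schema1.
B → G lies within Schema1.
A, D, F → H lies within Schema1.
G, H → B lies within Schema1.
Every dependency is enforceable on the fragments, so the decomposition is dependency-preserving.

none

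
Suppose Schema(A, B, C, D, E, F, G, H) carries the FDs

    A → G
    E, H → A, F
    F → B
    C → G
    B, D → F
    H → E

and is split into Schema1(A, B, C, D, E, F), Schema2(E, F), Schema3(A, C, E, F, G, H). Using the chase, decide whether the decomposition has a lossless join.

No

Chase test. Columns are A, B, C, D, E, F, G, H; row i has aⱼ where attribute j ∈ Schemai, else bᵢⱼ.
Initial tableau (one row per fragment):
  row 1: a1 a2 a3 a4 a5 a6 b17 b18
  row 2: b21 b22 b23 b24 a5 a6 b27 b28
  row 3: a1 b32 a3 b34 a5 a6 a7 a8
Rows 1 and 3 agree on A; apply A→G and equate their G entries.
Rows 1 and 2 agree on F; apply F→B and equate their B entries.
Rows 1 and 3 agree on F; apply F→B and equate their B entries.
No row becomes fully distinguished — the join is lossy.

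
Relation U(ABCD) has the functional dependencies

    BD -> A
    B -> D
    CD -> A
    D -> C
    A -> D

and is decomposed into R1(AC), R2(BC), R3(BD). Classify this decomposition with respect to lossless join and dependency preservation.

Lossless test (chase): Rows 2 and 3 agree on B; apply B→D and equate their D entries. Rows 2 and 3 agree on D; apply D→C and equate their C entries. Rows 2 and 3 agree on BD; apply BD→A and equate their A entries. No row becomes fully distinguished — the join is lossy.
Dependency preservation: the restricted closure of {BD} across the fragments never reaches {A}, so BD → A cannot be enforced without a join — not preserved.

lossy and not dependency-preserving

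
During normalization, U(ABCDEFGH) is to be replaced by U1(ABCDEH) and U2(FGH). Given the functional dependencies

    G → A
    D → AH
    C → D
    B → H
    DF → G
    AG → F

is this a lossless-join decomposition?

Common attributes: U1 ∩ U2 = {H}.
No dependency enlarges {H}, so (H)⁺ = {H}.
The closure contains neither all of U1 = {ABCDEH} nor all of U2 = {FGH}, so the common attributes are not a superkey of either fragment. The join is lossy.

No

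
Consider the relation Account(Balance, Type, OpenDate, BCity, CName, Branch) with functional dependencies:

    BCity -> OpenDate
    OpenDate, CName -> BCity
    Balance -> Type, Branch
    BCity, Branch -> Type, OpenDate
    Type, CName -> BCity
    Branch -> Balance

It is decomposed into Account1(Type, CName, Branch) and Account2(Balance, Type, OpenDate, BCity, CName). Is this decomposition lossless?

Common attributes: Account1 ∩ Account2 = {Type, CName}.
Closure of {Type, CName}: Type, CName → BCity applies, adding BCity; BCity → OpenDate applies, adding OpenDate. So (Type, CName)⁺ = {Type, OpenDate, BCity, CName}.
The closure contains neither all of Account1 = {Type, CName, Branch} nor all of Account2 = {Balance, Type, OpenDate, BCity, CName}, so the common attributes are not a superkey of either fragment. The join is lossy.

No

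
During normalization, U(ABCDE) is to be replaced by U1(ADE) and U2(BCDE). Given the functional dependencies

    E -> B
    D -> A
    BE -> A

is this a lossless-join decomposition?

Common attributes: U1 ∩ U2 = {DE}.
Closure of {DE}: E → B applies, adding B; D → A applies, adding A. So (DE)⁺ = {ABDE}.
This closure contains every attribute of U1, so U1 ∩ U2 → U1. The join is lossless.

Yes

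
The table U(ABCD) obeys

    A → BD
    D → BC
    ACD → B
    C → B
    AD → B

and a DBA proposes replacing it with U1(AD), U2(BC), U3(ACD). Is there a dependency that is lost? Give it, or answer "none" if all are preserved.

none

A → BD: restricted closure across fragments reaches BD.
D → BC: restricted closure across fragments reaches BC.
ACD → B: restricted closure across fragments reaches B.
C → B lies within U2.
AD → B: restricted closure across fragments reaches B.
Every dependency is enforceable on the fragments, so the decomposition is dependency-preserving.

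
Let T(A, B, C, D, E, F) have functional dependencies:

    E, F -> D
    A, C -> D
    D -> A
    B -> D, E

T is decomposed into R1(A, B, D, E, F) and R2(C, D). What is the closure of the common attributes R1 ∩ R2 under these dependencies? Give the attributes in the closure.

A, D

R1 ∩ R2 = {D}.
D → A applies, adding A
Closure: {A, D}.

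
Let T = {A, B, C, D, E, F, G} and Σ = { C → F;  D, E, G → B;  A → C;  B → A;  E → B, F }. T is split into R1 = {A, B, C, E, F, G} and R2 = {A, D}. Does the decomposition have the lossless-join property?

No

Common attributes: R1 ∩ R2 = {A}.
Closure of {A}: A → C applies, adding C; C → F applies, adding F. So (A)⁺ = {A, C, F}.
The closure contains neither all of R1 = {A, B, C, E, F, G} nor all of R2 = {A, D}, so the common attributes are not a superkey of either fragment. The join is lossy.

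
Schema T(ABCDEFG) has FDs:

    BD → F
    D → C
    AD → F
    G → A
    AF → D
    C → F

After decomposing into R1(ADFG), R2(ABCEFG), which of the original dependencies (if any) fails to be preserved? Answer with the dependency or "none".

Check D → C: no single fragment contains all of {CD}, and the restricted closure of {D} across the fragments never reaches {C}.
BD → F is preserved.
AD → F is preserved.
G → A is preserved.
AF → D is preserved.
C → F is preserved.

D → C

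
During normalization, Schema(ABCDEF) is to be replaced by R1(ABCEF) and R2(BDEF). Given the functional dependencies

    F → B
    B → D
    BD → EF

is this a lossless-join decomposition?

Yes

Common attributes: R1 ∩ R2 = {BEF}.
Closure of {BEF}: B → D applies, adding D. So (BEF)⁺ = {BDEF}.
This closure contains every attribute of R2, so R1 ∩ R2 → R2. The join is lossless.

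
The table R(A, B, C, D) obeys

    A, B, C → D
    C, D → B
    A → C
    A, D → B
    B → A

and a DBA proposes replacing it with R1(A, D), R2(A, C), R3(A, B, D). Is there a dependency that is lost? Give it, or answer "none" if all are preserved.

Check C, D → B: no single fragment contains all of {B, C, D}, and the restricted closure of {C, D} across the fragments never reaches {B}.
A, B, C → D is preserved.
A → C is preserved.
A, D → B is preserved.
B → A is preserved.

C, D → B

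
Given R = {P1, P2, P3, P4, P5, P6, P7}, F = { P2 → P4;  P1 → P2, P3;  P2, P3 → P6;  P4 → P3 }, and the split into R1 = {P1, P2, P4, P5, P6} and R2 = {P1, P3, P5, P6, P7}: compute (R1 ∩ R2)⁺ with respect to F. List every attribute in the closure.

R1 ∩ R2 = {P1, P5, P6}.
P1 → P2, P3 applies, adding P2, P3
P2 → P4 applies, adding P4
Closure: {P1, P2, P3, P4, P5, P6}.

P1, P2, P3, P4, P5, P6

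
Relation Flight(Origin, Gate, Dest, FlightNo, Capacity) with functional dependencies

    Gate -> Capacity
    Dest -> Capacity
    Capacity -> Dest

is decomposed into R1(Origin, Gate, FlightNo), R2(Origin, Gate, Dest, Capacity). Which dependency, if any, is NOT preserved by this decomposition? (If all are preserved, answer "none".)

Gate → Capacity lies within R2.
Dest → Capacity lies within R2.
Capacity → Dest lies within R2.
Every dependency is enforceable on the fragments, so the decomposition is dependency-preserving.

none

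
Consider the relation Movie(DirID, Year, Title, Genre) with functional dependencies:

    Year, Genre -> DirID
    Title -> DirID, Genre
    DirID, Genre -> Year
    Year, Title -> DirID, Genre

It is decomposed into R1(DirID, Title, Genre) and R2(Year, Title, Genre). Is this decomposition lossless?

Yes

Common attributes: R1 ∩ R2 = {Title, Genre}.
Closure of {Title, Genre}: Title → DirID, Genre applies, adding DirID; DirID, Genre → Year applies, adding Year. So (Title, Genre)⁺ = {DirID, Year, Title, Genre}.
This closure contains every attribute of R1, so R1 ∩ R2 → R1. The join is lossless.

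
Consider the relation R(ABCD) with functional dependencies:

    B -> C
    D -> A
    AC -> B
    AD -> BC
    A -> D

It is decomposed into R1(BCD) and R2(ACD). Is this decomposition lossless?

Common attributes: R1 ∩ R2 = {CD}.
Closure of {CD}: D → A applies, adding A; AC → B applies, adding B. So (CD)⁺ = {ABCD}.
This closure contains every attribute of R1, so R1 ∩ R2 → R1. The join is lossless.

Yes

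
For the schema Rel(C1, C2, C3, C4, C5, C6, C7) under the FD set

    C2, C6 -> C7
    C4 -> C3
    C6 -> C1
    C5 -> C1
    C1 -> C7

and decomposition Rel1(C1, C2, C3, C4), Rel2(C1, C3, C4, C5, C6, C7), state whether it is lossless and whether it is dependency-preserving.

Lossless test: (C1, C3, C4)⁺ = {C1, C3, C4, C7}, which is a superkey of neither fragment — lossy.
Dependency preservation: C2, C6 → C7 is not contained in any single fragment, but the restricted closure of its left-hand side across the fragments still reaches the right-hand side; the remaining FDs each lie inside some fragment. All dependencies are preserved.

lossy but dependency-preserving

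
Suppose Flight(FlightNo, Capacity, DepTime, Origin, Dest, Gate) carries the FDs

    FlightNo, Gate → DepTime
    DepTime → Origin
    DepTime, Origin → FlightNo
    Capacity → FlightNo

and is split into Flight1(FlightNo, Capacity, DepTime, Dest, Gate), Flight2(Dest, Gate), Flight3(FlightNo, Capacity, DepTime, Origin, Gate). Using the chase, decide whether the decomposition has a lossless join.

Yes

Chase test. Columns are FlightNo, Capacity, DepTime, Origin, Dest, Gate; row i has aⱼ where attribute j ∈ Flighti, else bᵢⱼ.
Initial tableau (one row per fragment):
  row 1: a1 a2 a3 b14 a5 a6
  row 2: b21 b22 b23 b24 a5 a6
  row 3: a1 a2 a3 a4 b35 a6
Rows 1 and 3 agree on DepTime; apply DepTime→Origin and equate their Origin entries.
Row 1 is now all distinguished symbols — the join is lossless.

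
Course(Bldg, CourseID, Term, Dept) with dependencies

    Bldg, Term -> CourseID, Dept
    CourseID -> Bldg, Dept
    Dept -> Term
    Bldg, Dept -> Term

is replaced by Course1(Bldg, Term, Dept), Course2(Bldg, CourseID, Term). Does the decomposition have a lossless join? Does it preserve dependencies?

lossless and dependency-preserving

Lossless test: (Bldg, Term)⁺ = {Bldg, CourseID, Term, Dept}, which contains all of one fragment — lossless.
Dependency preservation: Bldg, Term → CourseID, Dept; CourseID → Bldg, Dept are not contained in any single fragment, but the restricted closure of each left-hand side across the fragments still reaches the right-hand side; the remaining FDs each lie inside some fragment. All dependencies are preserved.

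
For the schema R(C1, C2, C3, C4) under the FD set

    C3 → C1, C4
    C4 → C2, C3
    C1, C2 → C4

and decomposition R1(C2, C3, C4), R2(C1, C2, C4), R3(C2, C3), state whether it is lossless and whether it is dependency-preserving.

lossless and dependency-preserving

Lossless test (chase): Rows 1 and 3 agree on C3; apply C3→C1, C4 and equate their C1, C4 entries. Rows 1 and 2 agree on C4; apply C4→C2, C3 and equate their C2, C3 entries. Rows 1 and 2 agree on C3; apply C3→C1, C4 and equate their C1, C4 entries. Row 1 is now all distinguished symbols — the join is lossless.
Dependency preservation: C3 → C1, C4 is not contained in any single fragment, but the restricted closure of its left-hand side across the fragments still reaches the right-hand side; the remaining FDs each lie inside some fragment. All dependencies are preserved.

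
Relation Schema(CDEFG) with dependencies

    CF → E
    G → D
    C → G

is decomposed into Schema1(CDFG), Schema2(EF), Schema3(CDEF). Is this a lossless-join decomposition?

Chase test. Columns are CDEFG; row i has aⱼ where attribute j ∈ Schemai, else bᵢⱼ.
Initial tableau (one row per fragment):
  row 1: a1 a2 b13 a4 a5
  row 2: b21 b22 a3 a4 b25
  row 3: a1 a2 a3 a4 b35
Rows 1 and 3 agree on CF; apply CF→E and equate their E entries.
Rows 1 and 3 agree on C; apply C→G and equate their G entries.
Row 1 is now all distinguished symbols — the join is lossless.

Yes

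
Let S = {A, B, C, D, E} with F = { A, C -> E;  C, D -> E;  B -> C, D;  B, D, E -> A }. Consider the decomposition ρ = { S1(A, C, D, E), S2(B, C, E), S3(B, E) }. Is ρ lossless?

No

Chase test. Columns are A, B, C, D, E; row i has aⱼ where attribute j ∈ Si, else bᵢⱼ.
Initial tableau (one row per fragment):
  row 1: a1 b12 a3 a4 a5
  row 2: b21 a2 a3 b24 a5
  row 3: b31 a2 b33 b34 a5
Rows 2 and 3 agree on B; apply B→C, D and equate their C, D entries.
Rows 2 and 3 agree on B, D, E; apply B, D, E→A and equate their A entries.
No row becomes fully distinguished — the join is lossy.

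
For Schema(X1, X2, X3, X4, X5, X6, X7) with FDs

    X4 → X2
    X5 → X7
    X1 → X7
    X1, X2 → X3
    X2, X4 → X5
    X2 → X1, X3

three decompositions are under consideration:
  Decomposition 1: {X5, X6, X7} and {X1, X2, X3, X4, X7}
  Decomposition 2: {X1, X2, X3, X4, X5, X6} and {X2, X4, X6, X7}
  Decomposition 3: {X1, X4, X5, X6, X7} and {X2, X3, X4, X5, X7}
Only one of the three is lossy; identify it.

Decomposition 1

Decomposition 1: common = {X7}, closure = {X7} → lossy.
Decomposition 2: common = {X2, X4, X6}, closure = {X1, X2, X3, X4, X5, X6, X7} → lossless.
Decomposition 3: common = {X4, X5, X7}, closure = {X1, X2, X3, X4, X5, X7} → lossless.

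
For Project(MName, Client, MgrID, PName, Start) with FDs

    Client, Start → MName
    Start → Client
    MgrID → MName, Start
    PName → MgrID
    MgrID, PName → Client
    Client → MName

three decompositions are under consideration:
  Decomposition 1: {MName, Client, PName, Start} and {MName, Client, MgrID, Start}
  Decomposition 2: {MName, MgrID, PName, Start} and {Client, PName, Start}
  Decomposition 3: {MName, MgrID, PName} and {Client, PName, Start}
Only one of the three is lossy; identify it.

Decomposition 1: common = {MName, Client, Start}, closure = {MName, Client, Start} → lossy.
Decomposition 2: common = {PName, Start}, closure = {MName, Client, MgrID, PName, Start} → lossless.
Decomposition 3: common = {PName}, closure = {MName, Client, MgrID, PName, Start} → lossless.

Decomposition 1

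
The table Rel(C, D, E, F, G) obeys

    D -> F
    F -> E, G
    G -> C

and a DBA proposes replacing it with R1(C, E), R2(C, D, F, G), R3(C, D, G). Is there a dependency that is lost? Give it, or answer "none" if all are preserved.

Check F → E, G: no single fragment contains all of {E, F, G}, and the restricted closure of {F} across the fragments never reaches {E, G}.
D → F is preserved.
G → C is preserved.

F -> E, G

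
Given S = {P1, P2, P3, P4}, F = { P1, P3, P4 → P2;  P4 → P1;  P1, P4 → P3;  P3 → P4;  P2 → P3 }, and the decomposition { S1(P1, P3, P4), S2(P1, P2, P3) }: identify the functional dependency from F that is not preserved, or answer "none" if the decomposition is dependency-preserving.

P1, P3, P4 → P2: restricted closure across fragments reaches P2.
P4 → P1 lies within S1.
P1, P4 → P3 lies within S1.
P3 → P4 lies within S1.
P2 → P3 lies within S2.
Every dependency is enforceable on the fragments, so the decomposition is dependency-preserving.

none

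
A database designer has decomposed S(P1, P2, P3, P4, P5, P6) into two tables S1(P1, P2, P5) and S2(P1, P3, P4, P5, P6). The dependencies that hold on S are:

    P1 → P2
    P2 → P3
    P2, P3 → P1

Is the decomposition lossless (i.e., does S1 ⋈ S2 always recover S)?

Common attributes: S1 ∩ S2 = {P1, P5}.
Closure of {P1, P5}: P1 → P2 applies, adding P2; P2 → P3 applies, adding P3. So (P1, P5)⁺ = {P1, P2, P3, P5}.
This closure contains every attribute of S1, so S1 ∩ S2 → S1. The join is lossless.

Yes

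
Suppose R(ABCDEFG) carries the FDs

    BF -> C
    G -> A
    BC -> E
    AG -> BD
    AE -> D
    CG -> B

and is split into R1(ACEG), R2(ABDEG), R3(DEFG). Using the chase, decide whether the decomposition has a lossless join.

No

Chase test. Columns are ABCDEFG; row i has aⱼ where attribute j ∈ Ri, else bᵢⱼ.
Initial tableau (one row per fragment):
  row 1: a1 b12 a3 b14 a5 b16 a7
  row 2: a1 a2 b23 a4 a5 b26 a7
  row 3: b31 b32 b33 a4 a5 a6 a7
Rows 1 and 3 agree on G; apply G→A and equate their A entries.
Rows 1 and 2 agree on AG; apply AG→BD and equate their BD entries.
Rows 1 and 3 agree on AG; apply AG→BD and equate their BD entries.
No row becomes fully distinguished — the join is lossy.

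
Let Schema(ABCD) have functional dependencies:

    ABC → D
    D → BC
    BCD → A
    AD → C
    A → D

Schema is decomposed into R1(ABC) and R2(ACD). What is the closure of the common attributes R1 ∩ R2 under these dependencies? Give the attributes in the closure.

ABCD

R1 ∩ R2 = {AC}.
A → D applies, adding D
D → BC applies, adding B
Closure: {ABCD}.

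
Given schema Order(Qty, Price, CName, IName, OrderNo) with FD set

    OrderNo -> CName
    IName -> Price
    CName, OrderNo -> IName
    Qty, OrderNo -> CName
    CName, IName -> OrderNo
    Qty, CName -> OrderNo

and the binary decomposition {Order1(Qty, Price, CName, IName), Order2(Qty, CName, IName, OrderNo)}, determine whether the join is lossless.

Yes

Common attributes: Order1 ∩ Order2 = {Qty, CName, IName}.
Closure of {Qty, CName, IName}: IName → Price applies, adding Price; CName, IName → OrderNo applies, adding OrderNo. So (Qty, CName, IName)⁺ = {Qty, Price, CName, IName, OrderNo}.
This closure contains every attribute of Order1, so Order1 ∩ Order2 → Order1. The join is lossless.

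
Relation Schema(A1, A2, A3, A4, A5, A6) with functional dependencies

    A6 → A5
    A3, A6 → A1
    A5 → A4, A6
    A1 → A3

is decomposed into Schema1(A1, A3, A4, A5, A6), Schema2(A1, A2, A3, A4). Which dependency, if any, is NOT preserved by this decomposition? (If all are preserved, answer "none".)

A6 → A5 lies within Schema1.
A3, A6 → A1 lies within Schema1.
A5 → A4, A6 lies within Schema1.
A1 → A3 lies within Schema1.
Every dependency is enforceable on the fragments, so the decomposition is dependency-preserving.

none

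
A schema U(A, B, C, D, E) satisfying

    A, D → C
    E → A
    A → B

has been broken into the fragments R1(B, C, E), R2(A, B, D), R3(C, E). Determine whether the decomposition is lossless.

Chase test. Columns are A, B, C, D, E; row i has aⱼ where attribute j ∈ Ri, else bᵢⱼ.
Initial tableau (one row per fragment):
  row 1: b11 a2 a3 b14 a5
  row 2: a1 a2 b23 a4 b25
  row 3: b31 b32 a3 b34 a5
Rows 1 and 3 agree on E; apply E→A and equate their A entries.
Rows 1 and 3 agree on A; apply A→B and equate their B entries.
No row becomes fully distinguished — the join is lossy.

No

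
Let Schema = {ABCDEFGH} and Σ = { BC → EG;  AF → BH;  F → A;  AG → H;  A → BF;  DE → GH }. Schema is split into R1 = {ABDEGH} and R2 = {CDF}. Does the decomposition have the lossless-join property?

Common attributes: R1 ∩ R2 = {D}.
No dependency enlarges {D}, so (D)⁺ = {D}.
The closure contains neither all of R1 = {ABDEGH} nor all of R2 = {CDF}, so the common attributes are not a superkey of either fragment. The join is lossy.

No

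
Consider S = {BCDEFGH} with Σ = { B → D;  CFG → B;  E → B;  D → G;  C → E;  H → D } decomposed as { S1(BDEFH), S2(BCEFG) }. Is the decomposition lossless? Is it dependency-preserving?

Lossless test: (BEF)⁺ = {BDEFG}, which is a superkey of neither fragment — lossy.
Dependency preservation: the restricted closure of {D} across the fragments never reaches {G}, so D → G cannot be enforced without a join — not preserved.

lossy and not dependency-preserving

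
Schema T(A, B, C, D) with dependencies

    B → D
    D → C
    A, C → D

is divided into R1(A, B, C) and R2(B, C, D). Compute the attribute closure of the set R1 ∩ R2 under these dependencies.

R1 ∩ R2 = {B, C}.
B → D applies, adding D
Closure: {B, C, D}.

B, C, D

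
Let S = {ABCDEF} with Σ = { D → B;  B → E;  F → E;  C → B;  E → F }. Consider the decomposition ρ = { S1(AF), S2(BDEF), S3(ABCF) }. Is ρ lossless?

No

Chase test. Columns are ABCDEF; row i has aⱼ where attribute j ∈ Si, else bᵢⱼ.
Initial tableau (one row per fragment):
  row 1: a1 b12 b13 b14 b15 a6
  row 2: b21 a2 b23 a4 a5 a6
  row 3: a1 a2 a3 b34 b35 a6
Rows 2 and 3 agree on B; apply B→E and equate their E entries.
Rows 1 and 2 agree on F; apply F→E and equate their E entries.
No row becomes fully distinguished — the join is lossy.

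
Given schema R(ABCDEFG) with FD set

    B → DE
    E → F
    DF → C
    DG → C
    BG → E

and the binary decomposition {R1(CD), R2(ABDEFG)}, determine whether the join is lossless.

Common attributes: R1 ∩ R2 = {D}.
No dependency enlarges {D}, so (D)⁺ = {D}.
The closure contains neither all of R1 = {CD} nor all of R2 = {ABDEFG}, so the common attributes are not a superkey of either fragment. The join is lossy.

No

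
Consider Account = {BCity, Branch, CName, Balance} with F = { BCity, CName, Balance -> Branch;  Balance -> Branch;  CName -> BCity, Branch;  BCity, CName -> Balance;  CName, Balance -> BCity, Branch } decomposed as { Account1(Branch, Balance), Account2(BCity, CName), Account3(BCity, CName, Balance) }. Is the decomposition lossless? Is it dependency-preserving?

Lossless test (chase): Rows 1 and 3 agree on Balance; apply Balance→Branch and equate their Branch entries. Rows 2 and 3 agree on CName; apply CName→BCity, Branch and equate their BCity, Branch entries. Rows 2 and 3 agree on BCity, CName; apply BCity, CName→Balance and equate their Balance entries. Row 2 is now all distinguished symbols — the join is lossless.
Dependency preservation: BCity, CName, Balance → Branch; CName → BCity, Branch; CName, Balance → BCity, Branch are not contained in any single fragment, but the restricted closure of each left-hand side across the fragments still reaches the right-hand side; the remaining FDs each lie inside some fragment. All dependencies are preserved.

lossless and dependency-preserving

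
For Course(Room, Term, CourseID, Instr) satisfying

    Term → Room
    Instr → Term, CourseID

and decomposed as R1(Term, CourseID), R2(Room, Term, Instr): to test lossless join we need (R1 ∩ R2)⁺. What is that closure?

Room, Term

R1 ∩ R2 = {Term}.
Term → Room applies, adding Room
Closure: {Room, Term}.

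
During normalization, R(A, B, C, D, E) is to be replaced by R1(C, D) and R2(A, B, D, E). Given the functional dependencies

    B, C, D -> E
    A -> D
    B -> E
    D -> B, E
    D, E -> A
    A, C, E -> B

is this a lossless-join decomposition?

Common attributes: R1 ∩ R2 = {D}.
Closure of {D}: D → B, E applies, adding B, E; D, E → A applies, adding A. So (D)⁺ = {A, B, D, E}.
This closure contains every attribute of R2, so R1 ∩ R2 → R2. The join is lossless.

Yes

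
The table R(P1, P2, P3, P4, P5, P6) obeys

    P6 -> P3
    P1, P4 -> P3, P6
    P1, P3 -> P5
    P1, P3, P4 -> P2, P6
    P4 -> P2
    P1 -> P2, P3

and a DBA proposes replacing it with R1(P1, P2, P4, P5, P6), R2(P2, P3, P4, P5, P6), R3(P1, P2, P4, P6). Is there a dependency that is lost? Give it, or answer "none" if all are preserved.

Check P1 → P2, P3: no single fragment contains all of {P1, P2, P3}, and the restricted closure of {P1} across the fragments never reaches {P2, P3}.
P6 → P3 is preserved.
P1, P4 → P3, P6 is preserved.
P1, P3 → P5 is preserved.
P1, P3, P4 → P2, P6 is preserved.
P4 → P2 is preserved.

P1 -> P2, P3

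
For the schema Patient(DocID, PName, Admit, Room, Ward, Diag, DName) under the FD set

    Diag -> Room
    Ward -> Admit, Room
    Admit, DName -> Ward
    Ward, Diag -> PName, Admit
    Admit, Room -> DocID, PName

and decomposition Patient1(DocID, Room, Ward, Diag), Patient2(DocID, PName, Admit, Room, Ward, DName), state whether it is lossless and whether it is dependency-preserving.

lossy but dependency-preserving

Lossless test: (DocID, Room, Ward)⁺ = {DocID, PName, Admit, Room, Ward}, which is a superkey of neither fragment — lossy.
Dependency preservation: Ward, Diag → PName, Admit is not contained in any single fragment, but the restricted closure of its left-hand side across the fragments still reaches the right-hand side; the remaining FDs each lie inside some fragment. All dependencies are preserved.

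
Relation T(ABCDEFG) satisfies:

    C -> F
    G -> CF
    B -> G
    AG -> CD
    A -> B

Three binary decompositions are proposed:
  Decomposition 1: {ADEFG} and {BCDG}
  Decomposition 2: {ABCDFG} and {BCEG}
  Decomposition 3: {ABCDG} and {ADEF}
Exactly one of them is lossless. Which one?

Decomposition 1: common = {DG}, closure = {CDFG} → lossy.
Decomposition 2: common = {BCG}, closure = {BCFG} → lossy.
Decomposition 3: common = {AD}, closure = {ABCDFG} → lossless.

Decomposition 3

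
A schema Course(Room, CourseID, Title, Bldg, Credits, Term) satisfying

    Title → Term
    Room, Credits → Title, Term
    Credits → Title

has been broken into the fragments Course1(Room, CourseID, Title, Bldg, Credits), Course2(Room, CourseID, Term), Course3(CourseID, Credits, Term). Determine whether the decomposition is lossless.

Chase test. Columns are Room, CourseID, Title, Bldg, Credits, Term; row i has aⱼ where attribute j ∈ Coursei, else bᵢⱼ.
Initial tableau (one row per fragment):
  row 1: a1 a2 a3 a4 a5 b16
  row 2: a1 a2 b23 b24 b25 a6
  row 3: b31 a2 b33 b34 a5 a6
Rows 1 and 3 agree on Credits; apply Credits→Title and equate their Title entries.
Rows 1 and 3 agree on Title; apply Title→Term and equate their Term entries.
Row 1 is now all distinguished symbols — the join is lossless.

Yes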